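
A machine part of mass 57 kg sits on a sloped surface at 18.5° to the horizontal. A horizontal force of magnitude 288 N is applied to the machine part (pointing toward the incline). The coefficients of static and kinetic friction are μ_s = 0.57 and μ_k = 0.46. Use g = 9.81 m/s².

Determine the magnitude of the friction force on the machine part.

The horizontal push has a component P sin θ into the surface, so N = m g cos θ + P sin θ = 530.3 + 91.38 = 621.7 N.
Parallel to the incline: P cos θ − m g sin θ = 273.1 − 177.4 = 95.69 N; the friction needed to balance this is 95.69 N acting down the slope.
Maximum static friction: μ_s N = 0.57 × 621.7 = 354.3 N.
|f_req| = 95.69 ≤ 354.3 N → the machine part is in equilibrium; friction equals the required value.

f ≈ 95.7 N (down the incline)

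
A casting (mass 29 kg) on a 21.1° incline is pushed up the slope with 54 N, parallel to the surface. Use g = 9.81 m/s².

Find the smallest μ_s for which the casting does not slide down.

N = m g cos θ = 265.4 N.
Friction must make up the shortfall along the incline: f = m g sin θ − P = 102.4 − 54 = 48.42 N.
At the threshold f = μ_s N, so μ_s,min = 48.42/265.4 = 0.182.

μ_s,min ≈ 0.182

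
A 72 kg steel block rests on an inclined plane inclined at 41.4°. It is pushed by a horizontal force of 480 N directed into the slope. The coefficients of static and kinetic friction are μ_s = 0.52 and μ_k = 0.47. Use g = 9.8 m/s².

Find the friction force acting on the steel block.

f ≈ 107 N (up the incline)

The horizontal push has a component P sin θ into the surface, so N = m g cos θ + P sin θ = 529.3 + 317.4 = 846.7 N.
Parallel to the incline: P cos θ − m g sin θ = 360.1 − 466.6 = -106.6 N; the friction needed to balance this is 106.6 N acting up the slope.
The limit of static friction is μ_s N = 440.3 N.
Since 106.6 N is within the 440.3 N limit, the steel block stays put and friction is exactly 107 N.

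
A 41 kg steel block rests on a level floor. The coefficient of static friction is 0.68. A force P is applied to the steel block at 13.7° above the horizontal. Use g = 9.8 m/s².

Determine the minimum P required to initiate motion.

N = m g − P sin α (the pull lifts the steel block).
At impending slip, P cos α = μ_s N = μ_s (m g − P sin α).
Solving: P (cos α + μ_s sin α) = μ_s m g → P = 0.68×402/(cos 13.7° + 0.68 sin 13.7°) = 273/1.133 = 241 N.

P ≈ 241 N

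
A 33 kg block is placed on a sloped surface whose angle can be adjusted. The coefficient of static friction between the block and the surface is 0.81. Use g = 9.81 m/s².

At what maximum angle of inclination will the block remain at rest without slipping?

At the slip threshold, m g sin θ = μ_s · m g cos θ, so tan θ = μ_s.
θ_max = arctan(0.81) = 39°.

θ_max ≈ 39°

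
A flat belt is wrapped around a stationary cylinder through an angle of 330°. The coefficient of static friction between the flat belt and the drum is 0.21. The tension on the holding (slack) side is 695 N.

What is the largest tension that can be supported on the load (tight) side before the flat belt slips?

At impending slip the capstan equation gives T₂/T₁ = e^{μβ} with β in radians.
β = 330° × π/180 = 5.76 rad.
e^{μβ} = e^{0.21×5.76} = 3.352.
T₂ = T₁ · e^{μβ} = 695 × 3.352 = 2330 N.

T_max ≈ 2330 N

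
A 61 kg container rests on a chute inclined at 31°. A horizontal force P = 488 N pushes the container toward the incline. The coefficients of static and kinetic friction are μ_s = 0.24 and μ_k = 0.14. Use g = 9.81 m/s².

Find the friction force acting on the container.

Normal direction: N = m g cos θ + P sin θ = 764.3 N.
Parallel to the incline: P cos θ − m g sin θ = 418.3 − 308.2 = 110.1 N; the friction needed to balance this is 110.1 N acting down the slope.
The limit of static friction is μ_s N = 183.4 N.
|f_req| = 110.1 ≤ 183.4 N → the container is in equilibrium; friction equals the required value.

f ≈ 110 N (down the incline)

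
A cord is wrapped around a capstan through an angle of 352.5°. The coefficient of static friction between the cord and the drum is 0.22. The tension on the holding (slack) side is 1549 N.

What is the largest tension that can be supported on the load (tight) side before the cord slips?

At impending slip the capstan equation gives T₂/T₁ = e^{μβ} with β in radians.
β = 352.5° × π/180 = 6.152 rad.
e^{μβ} = e^{0.22×6.152} = 3.871.
T₂ = T₁ · e^{μβ} = 1549 × 3.871 = 6000 N.

T_max ≈ 6000 N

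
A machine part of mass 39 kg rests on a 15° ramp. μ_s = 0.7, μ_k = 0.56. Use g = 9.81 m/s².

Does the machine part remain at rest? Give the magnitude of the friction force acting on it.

f ≈ 99 N

N = m g cos θ = 370 N.
Down-slope weight component: m g sin θ = 99 N.
μ_s N = 259 N.
99 ≤ 259 N, so it stays put; friction = 99 N.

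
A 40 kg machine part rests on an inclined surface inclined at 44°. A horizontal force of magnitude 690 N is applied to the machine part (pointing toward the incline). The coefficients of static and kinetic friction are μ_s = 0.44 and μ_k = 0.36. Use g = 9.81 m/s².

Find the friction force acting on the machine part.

Normal direction: N = m g cos θ + P sin θ = 761.6 N.
Along the incline, the net driving force (taking up-slope positive) is P cos θ − m g sin θ = 496.3 − 272.6 = 223.8 N, so equilibrium requires friction f = -223.8 N (down-slope).
Maximum static friction: μ_s N = 0.44 × 761.6 = 335.1 N.
Since 223.8 N is within the 335.1 N limit, the machine part stays put and friction is exactly 224 N.

f ≈ 224 N (down the incline)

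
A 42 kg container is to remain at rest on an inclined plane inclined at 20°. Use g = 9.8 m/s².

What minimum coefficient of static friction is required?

μ_s,min ≈ 0.364

At the slip threshold m g sin θ = μ_s m g cos θ, so μ_s,min = tan θ.
μ_s,min = tan 20° = 0.364.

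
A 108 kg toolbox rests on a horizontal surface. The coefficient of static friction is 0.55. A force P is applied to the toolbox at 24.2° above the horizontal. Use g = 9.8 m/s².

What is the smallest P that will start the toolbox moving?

N = m g − P sin α (the pull lifts the toolbox).
At impending slip, P cos α = μ_s N = μ_s (m g − P sin α).
Solving: P (cos α + μ_s sin α) = μ_s m g → P = 0.55×1060/(cos 24.2° + 0.55 sin 24.2°) = 582/1.138 = 512 N.

P ≈ 512 N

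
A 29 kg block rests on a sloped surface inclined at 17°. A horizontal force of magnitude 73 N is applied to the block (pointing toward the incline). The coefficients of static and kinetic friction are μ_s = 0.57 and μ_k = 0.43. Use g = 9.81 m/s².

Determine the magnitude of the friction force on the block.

Normal direction: N = m g cos θ + P sin θ = 293.4 N.
Parallel to the incline: P cos θ − m g sin θ = 69.81 − 83.18 = -13.37 N; the friction needed to balance this is 13.37 N acting up the slope.
The limit of static friction is μ_s N = 167.2 N.
|f_req| = 13.37 ≤ 167.2 N → the block is in equilibrium; friction equals the required value.

f ≈ 13.4 N (up the incline)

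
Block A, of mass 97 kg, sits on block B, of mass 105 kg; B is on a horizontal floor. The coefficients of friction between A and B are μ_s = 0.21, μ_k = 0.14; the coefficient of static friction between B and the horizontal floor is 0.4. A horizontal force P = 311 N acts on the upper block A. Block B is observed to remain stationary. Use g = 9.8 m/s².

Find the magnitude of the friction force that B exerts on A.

Between the blocks, N₁ = m_A g = 950.6 N.
So the A–B interface can sustain at most μ_s N₁ = 199.6 N of static friction.
P = 311 N exceeds that limit, so A slips over B and the interface friction becomes kinetic: f₁ = μ_k N₁ = 0.14×950.6 = 133 N.
B experiences an equal 133 N forward from A (third law). B is in equilibrium, so the floor supplies f₂ = 133 N of static friction (limit μ_s(m_A+m_B)g = 791.8 N, not exceeded).

f ≈ 133 N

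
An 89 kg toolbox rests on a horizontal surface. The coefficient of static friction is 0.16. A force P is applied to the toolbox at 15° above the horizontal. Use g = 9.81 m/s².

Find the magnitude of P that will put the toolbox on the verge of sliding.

P ≈ 139 N

N = m g − P sin α (the pull lifts the toolbox).
At impending slip, P cos α = μ_s N = μ_s (m g − P sin α).
Solving: P (cos α + μ_s sin α) = μ_s m g → P = 0.16×873/(cos 15° + 0.16 sin 15°) = 140/1.007 = 139 N.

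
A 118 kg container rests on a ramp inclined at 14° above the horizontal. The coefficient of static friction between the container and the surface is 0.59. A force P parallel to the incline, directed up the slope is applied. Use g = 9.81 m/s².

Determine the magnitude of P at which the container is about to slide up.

P ≈ 943 N

At impending motion up the slope, friction acts down-slope at its limit: f = μ_s N.
P is parallel to the surface, so N = m g cos θ = 1120 N.
Along the incline: P = m g sin θ + μ_s N = 280 + 0.59×1120 = 943 N.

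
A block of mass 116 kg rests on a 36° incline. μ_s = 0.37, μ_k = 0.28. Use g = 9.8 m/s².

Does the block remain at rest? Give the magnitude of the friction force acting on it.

f ≈ 258 N

N = m g cos θ = 920 N.
Down-slope weight component: m g sin θ = 668 N.
μ_s N = 340 N.
668 > 340 N, so it slides; kinetic friction f = μ_k N = 0.28×920 = 258 N.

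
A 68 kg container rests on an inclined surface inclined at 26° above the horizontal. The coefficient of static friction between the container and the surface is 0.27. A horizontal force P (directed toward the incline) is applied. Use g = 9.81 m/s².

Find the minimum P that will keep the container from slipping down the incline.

P_min ≈ 128 N

The container tends to slide down (tan θ > μ_s), so at the point of impending slip friction acts up-slope at its limit: f = μ_s N.
Perpendicular to the incline: N = m g cos θ + P sin θ.
Along the incline: P cos θ + μ_s N = m g sin θ, i.e. P cos θ + μ_s (m g cos θ + P sin θ) = m g sin θ.
Solving, P (cos θ + μ_s sin θ) = m g (sin θ − μ_s cos θ), so P = 667×0.1957/1.017 = 128 N.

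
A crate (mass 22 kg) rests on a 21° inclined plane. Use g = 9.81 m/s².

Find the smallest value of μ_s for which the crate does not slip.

μ_s,min ≈ 0.384

At the slip threshold m g sin θ = μ_s m g cos θ, so μ_s,min = tan θ.
μ_s,min = tan 21° = 0.384.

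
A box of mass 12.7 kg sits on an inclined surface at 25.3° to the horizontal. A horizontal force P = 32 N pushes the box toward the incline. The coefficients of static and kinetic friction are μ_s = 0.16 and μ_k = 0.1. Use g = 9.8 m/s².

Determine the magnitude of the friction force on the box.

f ≈ 12.6 N (up the incline)

The horizontal push has a component P sin θ into the surface, so N = m g cos θ + P sin θ = 112.5 + 13.68 = 126.2 N.
Parallel to the incline: P cos θ − m g sin θ = 28.93 − 53.19 = -24.26 N; the friction needed to balance this is 24.26 N acting up the slope.
Maximum static friction: μ_s N = 0.16 × 126.2 = 20.19 N.
The required 24.26 N exceeds the static limit, so the box slides down-slope and f = μ_k N = 0.1×126.2 = 12.6 N.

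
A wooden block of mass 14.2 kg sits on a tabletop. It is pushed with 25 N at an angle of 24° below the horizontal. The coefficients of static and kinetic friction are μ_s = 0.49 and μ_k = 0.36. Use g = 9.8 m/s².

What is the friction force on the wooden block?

f ≈ 22.8 N

N = m g + P sin α = 139.2 + 25×sin 24° = 149.3 N.
The horizontal driving force is P cos α = 22.84 N, so equilibrium needs friction f = 22.84 N.
The static-friction limit is μ_s N = 73.17 N.
Since 22.84 N does not exceed the limit, the wooden block stays at rest and f = 22.8 N.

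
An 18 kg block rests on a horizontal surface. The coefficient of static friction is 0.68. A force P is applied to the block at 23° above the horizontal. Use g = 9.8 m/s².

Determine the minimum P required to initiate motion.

P ≈ 101 N

N = m g − P sin α (the pull lifts the block).
At impending slip, P cos α = μ_s N = μ_s (m g − P sin α).
Solving: P (cos α + μ_s sin α) = μ_s m g → P = 0.68×176/(cos 23° + 0.68 sin 23°) = 120/1.186 = 101 N.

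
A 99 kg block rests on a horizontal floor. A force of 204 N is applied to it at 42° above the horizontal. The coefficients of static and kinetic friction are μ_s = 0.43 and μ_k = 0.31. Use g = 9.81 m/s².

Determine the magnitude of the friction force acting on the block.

f ≈ 152 N

N = m g − P sin α = 971.2 − 204×sin 42° = 834.7 N.
The horizontal driving force is P cos α = 151.6 N, so equilibrium needs friction f = 151.6 N.
μ_s N = 0.43 × 834.7 = 358.9 N.
Since 151.6 N does not exceed the limit, the block stays at rest and f = 152 N.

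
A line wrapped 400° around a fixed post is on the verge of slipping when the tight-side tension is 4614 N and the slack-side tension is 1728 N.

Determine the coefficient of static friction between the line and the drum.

T₂/T₁ = e^{μβ} → μ = ln(T₂/T₁)/β.
β = 400° = 6.981 rad.
μ = ln(4614/1728)/6.981 = ln(2.67)/6.981 = 0.141.

μ ≈ 0.141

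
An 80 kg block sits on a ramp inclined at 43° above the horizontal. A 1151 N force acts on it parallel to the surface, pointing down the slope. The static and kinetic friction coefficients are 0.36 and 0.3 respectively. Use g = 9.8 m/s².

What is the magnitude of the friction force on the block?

f ≈ 172 N (up the incline)

Perpendicular to the surface, N = m g cos θ = 80·9.8·cos 43° = 573.4 N.
The friction needed for equilibrium is m g sin θ + P = 534.7 + 1151 = 1686 N, measured positive up-slope.
The static-friction ceiling is μ_s N = 0.36 × 573.4 = 206.4 N.
Since |1686| > 206.4 N, static friction cannot hold it; the block slides down the incline and kinetic friction applies: f = μ_k N = 0.3 × 573.4 = 172 N.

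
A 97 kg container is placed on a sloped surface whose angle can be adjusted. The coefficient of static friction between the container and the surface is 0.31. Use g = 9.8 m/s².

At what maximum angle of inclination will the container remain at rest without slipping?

At the slip threshold, m g sin θ = μ_s · m g cos θ, so tan θ = μ_s.
θ_max = arctan(0.31) = 17.2°.

θ_max ≈ 17.2°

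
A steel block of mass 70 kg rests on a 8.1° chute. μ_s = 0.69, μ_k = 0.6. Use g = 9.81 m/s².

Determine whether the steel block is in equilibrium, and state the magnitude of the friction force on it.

N = m g cos θ = 680 N.
Down-slope weight component: m g sin θ = 96.8 N.
μ_s N = 469 N.
96.8 ≤ 469 N, so it stays put; friction = 96.8 N.

f ≈ 96.8 N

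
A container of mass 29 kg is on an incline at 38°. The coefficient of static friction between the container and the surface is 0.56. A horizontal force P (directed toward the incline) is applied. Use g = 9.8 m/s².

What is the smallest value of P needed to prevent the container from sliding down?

The container tends to slide down (tan θ > μ_s), so at the point of impending slip friction acts up-slope at its limit: f = μ_s N.
Perpendicular to the incline: N = m g cos θ + P sin θ.
Along the incline: P cos θ + μ_s N = m g sin θ, i.e. P cos θ + μ_s (m g cos θ + P sin θ) = m g sin θ.
Solving, P (cos θ + μ_s sin θ) = m g (sin θ − μ_s cos θ), so P = 284×0.1744/1.133 = 43.7 N.

P_min ≈ 43.7 N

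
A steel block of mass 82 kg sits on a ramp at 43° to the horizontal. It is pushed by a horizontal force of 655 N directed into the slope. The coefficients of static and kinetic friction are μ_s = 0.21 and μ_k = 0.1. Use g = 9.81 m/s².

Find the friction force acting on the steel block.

Resolve perpendicular to the incline: N = m g cos θ + P sin θ = 82×9.81×cos 43° + 655×sin 43° = 1035 N.
Along the incline, the net driving force (taking up-slope positive) is P cos θ − m g sin θ = 479 − 548.6 = -69.58 N, so equilibrium requires friction f = 69.58 N (up-slope).
The limit of static friction is μ_s N = 217.4 N.
Since 69.58 N is within the 217.4 N limit, the steel block stays put and friction is exactly 69.6 N.

f ≈ 69.6 N (up the incline)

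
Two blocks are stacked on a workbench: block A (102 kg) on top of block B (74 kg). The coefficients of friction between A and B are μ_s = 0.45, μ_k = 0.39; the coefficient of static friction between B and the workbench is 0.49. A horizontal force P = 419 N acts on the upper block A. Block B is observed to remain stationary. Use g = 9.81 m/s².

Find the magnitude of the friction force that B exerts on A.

The normal force B exerts on A is simply A's weight, N₁ = 1001 N.
Maximum static friction on A from B: μ_s N₁ = 0.45×1001 = 450.3 N.
Since P = 419 N ≤ 450.3 N, A does not slip on B; friction on A equals P = 419 N.
B experiences an equal 419 N forward from A (third law). B is in equilibrium, so the floor supplies f₂ = 419 N of static friction (limit μ_s(m_A+m_B)g = 846 N, not exceeded).

f ≈ 419 N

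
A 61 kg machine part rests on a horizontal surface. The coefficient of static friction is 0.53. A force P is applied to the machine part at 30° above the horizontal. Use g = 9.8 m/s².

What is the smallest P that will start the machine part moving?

P ≈ 280 N

N = m g − P sin α (the pull lifts the machine part).
At impending slip, P cos α = μ_s N = μ_s (m g − P sin α).
Solving: P (cos α + μ_s sin α) = μ_s m g → P = 0.53×598/(cos 30° + 0.53 sin 30°) = 317/1.131 = 280 N.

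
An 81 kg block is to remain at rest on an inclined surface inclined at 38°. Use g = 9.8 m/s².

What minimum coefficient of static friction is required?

At the slip threshold m g sin θ = μ_s m g cos θ, so μ_s,min = tan θ.
μ_s,min = tan 38° = 0.781.

μ_s,min ≈ 0.781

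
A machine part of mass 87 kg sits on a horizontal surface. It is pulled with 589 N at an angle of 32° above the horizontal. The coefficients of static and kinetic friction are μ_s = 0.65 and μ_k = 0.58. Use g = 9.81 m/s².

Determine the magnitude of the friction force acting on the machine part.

f ≈ 314 N

N = m g − P sin α = 853.5 − 589×sin 32° = 541.3 N.
Horizontally, friction must balance P cos α = 499.5 N.
The static-friction limit is μ_s N = 351.9 N.
The required friction exceeds μ_s N, so the machine part moves and f = μ_k N = 314 N.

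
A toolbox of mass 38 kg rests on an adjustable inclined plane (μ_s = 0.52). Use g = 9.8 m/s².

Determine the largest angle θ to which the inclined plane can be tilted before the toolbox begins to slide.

θ_max ≈ 27.5°

At the slip threshold, m g sin θ = μ_s · m g cos θ, so tan θ = μ_s.
θ_max = arctan(0.52) = 27.5°.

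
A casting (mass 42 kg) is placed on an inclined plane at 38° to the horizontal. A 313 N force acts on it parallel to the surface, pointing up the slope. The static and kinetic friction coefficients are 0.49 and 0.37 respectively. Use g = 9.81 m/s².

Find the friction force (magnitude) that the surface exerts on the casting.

f ≈ 59.3 N (down the incline)

Normal force: N = m g cos θ = 42 × 9.81 × cos 38° = 324.7 N.
Parallel to the incline, ΣF = 0 gives f = m g sin θ − P = 253.7 − 313 = -59.34 N (up-slope positive).
Maximum static friction available: μ_s N = 0.49 × 324.7 = 159.1 N.
Since |-59.34| ≤ 159.1 N, no slip — friction simply equals what equilibrium demands.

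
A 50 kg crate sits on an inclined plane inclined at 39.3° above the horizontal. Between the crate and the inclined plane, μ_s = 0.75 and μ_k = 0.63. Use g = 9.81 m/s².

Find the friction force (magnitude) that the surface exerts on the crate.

f ≈ 239 N (up the incline)

Normal force: N = m g cos θ = 50 × 9.81 × cos 39.3° = 379.6 N.
For equilibrium along the incline, friction must balance the weight component: f = m g sin θ = 310.7 N up the slope.
Static friction can supply at most μ_s N = 284.7 N.
Since |310.7| > 284.7 N, static friction cannot hold it; the crate slides down the incline and kinetic friction applies: f = μ_k N = 0.63 × 379.6 = 239 N.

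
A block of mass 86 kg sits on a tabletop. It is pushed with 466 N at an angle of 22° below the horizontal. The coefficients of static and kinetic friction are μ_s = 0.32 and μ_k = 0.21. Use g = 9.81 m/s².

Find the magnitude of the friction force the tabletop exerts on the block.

Vertical equilibrium gives N = m g + P sin α = 1018 N.
The horizontal driving force is P cos α = 432.1 N, so equilibrium needs friction f = 432.1 N.
μ_s N = 0.32 × 1018 = 325.8 N.
432.1 > 325.8 N → the block slides; f = μ_k N = 0.21×1018 = 214 N.

f ≈ 214 N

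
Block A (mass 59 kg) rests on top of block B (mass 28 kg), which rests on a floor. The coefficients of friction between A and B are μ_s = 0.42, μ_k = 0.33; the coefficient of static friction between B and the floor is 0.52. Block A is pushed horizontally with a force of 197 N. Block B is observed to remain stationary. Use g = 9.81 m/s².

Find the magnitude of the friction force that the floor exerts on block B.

f ≈ 197 N

Normal force at the A–B interface: N₁ = m_A g = 578.8 N.
So the A–B interface can sustain at most μ_s N₁ = 243.1 N of static friction.
P = 197 N is within that limit, so A and B move together (both at rest); the A–B friction is simply f₁ = P = 197 N.
B experiences an equal 197 N forward from A (third law). B is in equilibrium, so the floor supplies f₂ = 197 N of static friction (limit μ_s(m_A+m_B)g = 443.8 N, not exceeded).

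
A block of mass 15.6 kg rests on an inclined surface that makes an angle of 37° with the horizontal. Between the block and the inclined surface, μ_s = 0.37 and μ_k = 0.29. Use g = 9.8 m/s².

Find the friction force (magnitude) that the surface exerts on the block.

Normal force: N = m g cos θ = 15.6 × 9.8 × cos 37° = 122.1 N.
Along the slope the weight component is m g sin θ = 92.01 N; friction must supply exactly this, acting up-slope.
Maximum static friction available: μ_s N = 0.37 × 122.1 = 45.18 N.
Since |92.01| > 45.18 N, static friction cannot hold it; the block slides down the incline and kinetic friction applies: f = μ_k N = 0.29 × 122.1 = 35.4 N.

f ≈ 35.4 N (up the incline)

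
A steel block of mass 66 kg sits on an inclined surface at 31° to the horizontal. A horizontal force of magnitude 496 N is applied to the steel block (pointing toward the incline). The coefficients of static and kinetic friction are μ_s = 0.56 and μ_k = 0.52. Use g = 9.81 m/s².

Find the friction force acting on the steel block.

Normal direction: N = m g cos θ + P sin θ = 810.4 N.
Parallel to the incline: P cos θ − m g sin θ = 425.2 − 333.5 = 91.69 N; the friction needed to balance this is 91.69 N acting down the slope.
The limit of static friction is μ_s N = 453.8 N.
Since 91.69 N is within the 453.8 N limit, the steel block stays put and friction is exactly 91.7 N.

f ≈ 91.7 N (down the incline)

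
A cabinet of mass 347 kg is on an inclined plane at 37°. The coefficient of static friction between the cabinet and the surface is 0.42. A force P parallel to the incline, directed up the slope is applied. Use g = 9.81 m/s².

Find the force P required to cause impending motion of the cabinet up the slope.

At impending motion up the slope, friction acts down-slope at its limit: f = μ_s N.
P is parallel to the surface, so N = m g cos θ = 2720 N.
Along the incline: P = m g sin θ + μ_s N = 2050 + 0.42×2720 = 3190 N.

P ≈ 3190 N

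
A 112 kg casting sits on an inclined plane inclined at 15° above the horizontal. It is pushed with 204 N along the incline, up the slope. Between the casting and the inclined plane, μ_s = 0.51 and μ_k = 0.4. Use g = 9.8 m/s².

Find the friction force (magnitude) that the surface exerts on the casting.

f ≈ 80.1 N (up the incline)

The normal reaction is N = m g cos θ = 1060 N.
The friction needed for equilibrium is m g sin θ − P = 284.1 − 204 = 80.08 N, measured positive up-slope.
The static-friction ceiling is μ_s N = 0.51 × 1060 = 540.7 N.
Since |80.08| ≤ 540.7 N, static friction is sufficient; f equals the required value, not μ_s N.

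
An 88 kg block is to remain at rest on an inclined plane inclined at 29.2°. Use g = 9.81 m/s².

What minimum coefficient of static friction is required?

μ_s,min ≈ 0.559

At the slip threshold m g sin θ = μ_s m g cos θ, so μ_s,min = tan θ.
μ_s,min = tan 29.2° = 0.559.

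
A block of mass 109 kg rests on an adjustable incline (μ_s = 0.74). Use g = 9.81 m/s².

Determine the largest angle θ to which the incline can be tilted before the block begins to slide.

θ_max ≈ 36.5°

At the slip threshold, m g sin θ = μ_s · m g cos θ, so tan θ = μ_s.
θ_max = arctan(0.74) = 36.5°.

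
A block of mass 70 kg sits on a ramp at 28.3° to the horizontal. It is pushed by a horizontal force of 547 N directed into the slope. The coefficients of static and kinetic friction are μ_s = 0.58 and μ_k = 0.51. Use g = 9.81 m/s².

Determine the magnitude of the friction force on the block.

f ≈ 156 N (down the incline)

Resolve perpendicular to the incline: N = m g cos θ + P sin θ = 70×9.81×cos 28.3° + 547×sin 28.3° = 864 N.
Parallel to the incline: P cos θ − m g sin θ = 481.6 − 325.6 = 156.1 N; the friction needed to balance this is 156.1 N acting down the slope.
Maximum static friction: μ_s N = 0.58 × 864 = 501.1 N.
|f_req| = 156.1 ≤ 501.1 N → the block is in equilibrium; friction equals the required value.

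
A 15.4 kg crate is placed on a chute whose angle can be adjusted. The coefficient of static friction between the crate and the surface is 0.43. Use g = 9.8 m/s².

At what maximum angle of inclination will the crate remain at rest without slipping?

θ_max ≈ 23.3°

At the slip threshold, m g sin θ = μ_s · m g cos θ, so tan θ = μ_s.
θ_max = arctan(0.43) = 23.3°.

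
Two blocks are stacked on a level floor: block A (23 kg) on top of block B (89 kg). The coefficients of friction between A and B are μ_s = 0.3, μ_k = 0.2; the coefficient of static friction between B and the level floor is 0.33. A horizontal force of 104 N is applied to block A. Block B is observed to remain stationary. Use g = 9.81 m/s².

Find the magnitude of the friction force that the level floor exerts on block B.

f ≈ 45.1 N

Between the blocks, N₁ = m_A g = 225.6 N.
So the A–B interface can sustain at most μ_s N₁ = 67.69 N of static friction.
Since P = 104 N > 67.69 N, A slides on B; the A–B friction is kinetic: f₁ = μ_k N₁ = 0.2×225.6 = 45.1 N.
By Newton's third law B feels 45.1 N forward from A. With B stationary, the floor's static friction on B balances it: f₂ = 45.1 N (well within μ_s(m_A+m_B)g = 362.6 N).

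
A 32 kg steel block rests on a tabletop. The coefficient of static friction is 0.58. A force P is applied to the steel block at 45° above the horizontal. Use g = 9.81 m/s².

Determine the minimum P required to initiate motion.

P ≈ 163 N

N = m g − P sin α (the pull lifts the steel block).
At impending slip, P cos α = μ_s N = μ_s (m g − P sin α).
Solving: P (cos α + μ_s sin α) = μ_s m g → P = 0.58×314/(cos 45° + 0.58 sin 45°) = 182/1.117 = 163 N.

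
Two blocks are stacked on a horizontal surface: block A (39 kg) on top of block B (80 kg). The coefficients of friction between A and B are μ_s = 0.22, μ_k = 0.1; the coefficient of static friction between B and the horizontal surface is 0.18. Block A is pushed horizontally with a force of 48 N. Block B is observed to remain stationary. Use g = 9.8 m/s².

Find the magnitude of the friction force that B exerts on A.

f ≈ 48 N

The normal force B exerts on A is simply A's weight, N₁ = 382.2 N.
So the A–B interface can sustain at most μ_s N₁ = 84.08 N of static friction.
Since P = 48 N ≤ 84.08 N, A does not slip on B; friction on A equals P = 48 N.
By Newton's third law B feels 48 N forward from A. With B stationary, the floor's static friction on B balances it: f₂ = 48 N (well within μ_s(m_A+m_B)g = 209.9 N).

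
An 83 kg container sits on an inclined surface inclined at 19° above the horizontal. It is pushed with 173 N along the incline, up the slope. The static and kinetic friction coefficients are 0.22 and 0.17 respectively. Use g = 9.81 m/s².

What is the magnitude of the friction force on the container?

f ≈ 92.1 N (up the incline)

The normal reaction is N = m g cos θ = 769.9 N.
Parallel to the incline, ΣF = 0 gives f = m g sin θ − P = 265.1 − 173 = 92.09 N (up-slope positive).
Maximum static friction available: μ_s N = 0.22 × 769.9 = 169.4 N.
Since |92.09| ≤ 169.4 N, static friction is sufficient; f equals the required value, not μ_s N.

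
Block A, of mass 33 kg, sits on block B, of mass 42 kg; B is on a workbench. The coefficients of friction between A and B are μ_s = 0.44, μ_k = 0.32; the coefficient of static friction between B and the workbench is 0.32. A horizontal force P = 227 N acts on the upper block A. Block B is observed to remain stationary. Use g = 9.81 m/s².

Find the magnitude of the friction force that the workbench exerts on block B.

Between the blocks, N₁ = m_A g = 323.7 N.
Maximum static friction on A from B: μ_s N₁ = 0.44×323.7 = 142.4 N.
Since P = 227 N > 142.4 N, A slides on B; the A–B friction is kinetic: f₁ = μ_k N₁ = 0.32×323.7 = 104 N.
By Newton's third law B feels 104 N forward from A. With B stationary, the floor's static friction on B balances it: f₂ = 104 N (well within μ_s(m_A+m_B)g = 235.4 N).

f ≈ 104 N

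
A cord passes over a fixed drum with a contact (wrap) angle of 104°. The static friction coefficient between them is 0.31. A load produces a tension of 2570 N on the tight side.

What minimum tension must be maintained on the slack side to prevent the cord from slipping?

T_min ≈ 1460 N

Capstan equation at impending slip: T_tight/T_slack = e^{μβ}.
β = 104° = 1.815 rad; e^{μβ} = e^{0.31×1.815} = 1.755.
T_slack = T_tight / e^{μβ} = 2570 / 1.755 = 1460 N.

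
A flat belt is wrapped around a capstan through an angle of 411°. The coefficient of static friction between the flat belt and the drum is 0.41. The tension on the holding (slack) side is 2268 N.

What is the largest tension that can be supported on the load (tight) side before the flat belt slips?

At impending slip the capstan equation gives T₂/T₁ = e^{μβ} with β in radians.
β = 411° × π/180 = 7.173 rad.
e^{μβ} = e^{0.41×7.173} = 18.94.
T₂ = T₁ · e^{μβ} = 2268 × 18.94 = 42900 N.

T_max ≈ 42900 N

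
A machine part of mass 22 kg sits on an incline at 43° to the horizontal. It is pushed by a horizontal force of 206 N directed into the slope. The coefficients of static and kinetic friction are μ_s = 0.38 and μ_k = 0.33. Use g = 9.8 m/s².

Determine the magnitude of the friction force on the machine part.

f ≈ 3.62 N (down the incline)

Normal direction: N = m g cos θ + P sin θ = 298.2 N.
Parallel to the incline: P cos θ − m g sin θ = 150.7 − 147 = 3.62 N; the friction needed to balance this is 3.62 N acting down the slope.
Maximum static friction: μ_s N = 0.38 × 298.2 = 113.3 N.
Since 3.62 N is within the 113.3 N limit, the machine part stays put and friction is exactly 3.62 N.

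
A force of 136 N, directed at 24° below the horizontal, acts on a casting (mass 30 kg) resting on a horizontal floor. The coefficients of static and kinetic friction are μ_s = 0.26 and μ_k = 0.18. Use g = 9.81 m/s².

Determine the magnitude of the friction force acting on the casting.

N = m g + P sin α = 294.3 + 136×sin 24° = 349.6 N.
The horizontal driving force is P cos α = 124.2 N, so equilibrium needs friction f = 124.2 N.
μ_s N = 0.26 × 349.6 = 90.9 N.
124.2 > 90.9 N → the casting slides; f = μ_k N = 0.18×349.6 = 62.9 N.

f ≈ 62.9 N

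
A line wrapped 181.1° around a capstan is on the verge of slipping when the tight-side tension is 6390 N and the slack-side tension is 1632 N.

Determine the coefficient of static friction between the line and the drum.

T₂/T₁ = e^{μβ} → μ = ln(T₂/T₁)/β.
β = 181.1° = 3.161 rad.
μ = ln(6390/1632)/3.161 = ln(3.915)/3.161 = 0.432.

μ ≈ 0.432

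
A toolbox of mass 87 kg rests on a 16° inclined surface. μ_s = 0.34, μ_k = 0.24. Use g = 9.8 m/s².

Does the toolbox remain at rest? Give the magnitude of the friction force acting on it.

N = m g cos θ = 820 N.
Down-slope weight component: m g sin θ = 235 N.
μ_s N = 279 N.
235 ≤ 279 N, so it stays put; friction = 235 N.

f ≈ 235 N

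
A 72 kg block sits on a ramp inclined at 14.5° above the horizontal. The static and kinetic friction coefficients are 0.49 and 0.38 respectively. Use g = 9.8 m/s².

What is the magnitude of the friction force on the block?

The normal reaction is N = m g cos θ = 683.1 N.
Along the slope the weight component is m g sin θ = 176.7 N; friction must supply exactly this, acting up-slope.
Maximum static friction available: μ_s N = 0.49 × 683.1 = 334.7 N.
Since |176.7| ≤ 334.7 N, the block remains in static equilibrium and friction takes exactly the required value.

f ≈ 177 N (up the incline)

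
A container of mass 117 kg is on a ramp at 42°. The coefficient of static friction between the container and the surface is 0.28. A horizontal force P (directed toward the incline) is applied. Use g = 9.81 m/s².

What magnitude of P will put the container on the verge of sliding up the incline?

At impending motion up the slope, friction acts down-slope at its limit: f = μ_s N.
Perpendicular to the incline: N = m g cos θ + P sin θ.
Along the incline: P cos θ = m g sin θ + μ_s N = m g sin θ + μ_s (m g cos θ + P sin θ).
Solving, P (cos θ − μ_s sin θ) = m g (sin θ + μ_s cos θ), so P = 117×9.81×(sin 42° + 0.28 cos 42°)/(cos 42° − 0.28 sin 42°) = 1150×0.8772/0.5558 = 1810 N.

P ≈ 1810 N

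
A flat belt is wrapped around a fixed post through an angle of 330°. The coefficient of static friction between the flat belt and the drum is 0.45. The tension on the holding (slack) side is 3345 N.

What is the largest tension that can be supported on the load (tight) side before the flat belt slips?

T_max ≈ 44700 N

At impending slip the capstan equation gives T₂/T₁ = e^{μβ} with β in radians.
β = 330° × π/180 = 5.76 rad.
e^{μβ} = e^{0.45×5.76} = 13.35.
T₂ = T₁ · e^{μβ} = 3345 × 13.35 = 44700 N.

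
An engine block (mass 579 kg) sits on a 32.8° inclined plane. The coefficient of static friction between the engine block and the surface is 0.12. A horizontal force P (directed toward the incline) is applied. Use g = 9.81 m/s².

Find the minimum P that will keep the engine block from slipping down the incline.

The engine block tends to slide down (tan θ > μ_s), so at the point of impending slip friction acts up-slope at its limit: f = μ_s N.
Perpendicular to the incline: N = m g cos θ + P sin θ.
Along the incline: P cos θ + μ_s N = m g sin θ, i.e. P cos θ + μ_s (m g cos θ + P sin θ) = m g sin θ.
Solving, P (cos θ + μ_s sin θ) = m g (sin θ − μ_s cos θ), so P = 5680×0.4408/0.9056 = 2770 N.

P_min ≈ 2770 N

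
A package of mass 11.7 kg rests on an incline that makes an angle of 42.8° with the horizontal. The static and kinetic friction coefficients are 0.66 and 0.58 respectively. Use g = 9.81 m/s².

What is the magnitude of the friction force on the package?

f ≈ 48.8 N (up the incline)

Perpendicular to the surface, N = m g cos θ = 11.7·9.81·cos 42.8° = 84.22 N.
Along the slope the weight component is m g sin θ = 77.98 N; friction must supply exactly this, acting up-slope.
Maximum static friction available: μ_s N = 0.66 × 84.22 = 55.58 N.
|77.98| exceeds 55.58 N, so the package slips down-slope; friction is kinetic, f = μ_k N = 0.58×84.22 = 48.8 N.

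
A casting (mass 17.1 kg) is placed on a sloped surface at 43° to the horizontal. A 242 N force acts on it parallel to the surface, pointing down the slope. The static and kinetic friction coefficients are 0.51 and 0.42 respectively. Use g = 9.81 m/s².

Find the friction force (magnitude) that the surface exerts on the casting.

Perpendicular to the surface, N = m g cos θ = 17.1·9.81·cos 43° = 122.7 N.
Parallel to the incline, ΣF = 0 gives f = m g sin θ + P = 114.4 + 242 = 356.4 N (up-slope positive).
Static friction can supply at most μ_s N = 62.57 N.
|356.4| exceeds 62.57 N, so the casting slips down-slope; friction is kinetic, f = μ_k N = 0.42×122.7 = 51.5 N.

f ≈ 51.5 N (up the incline)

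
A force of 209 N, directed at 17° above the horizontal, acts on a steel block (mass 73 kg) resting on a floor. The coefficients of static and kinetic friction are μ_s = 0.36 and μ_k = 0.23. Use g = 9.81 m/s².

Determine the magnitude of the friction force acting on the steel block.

f ≈ 200 N

The vertical component of P reduces the normal force: N = m g − P sin α = 716.1 − 61.11 = 655 N.
For equilibrium, f = P cos α = 209×cos 17° = 199.9 N.
μ_s N = 0.36 × 655 = 235.8 N.
199.9 ≤ 235.8 N → static; friction equals the required 200 N.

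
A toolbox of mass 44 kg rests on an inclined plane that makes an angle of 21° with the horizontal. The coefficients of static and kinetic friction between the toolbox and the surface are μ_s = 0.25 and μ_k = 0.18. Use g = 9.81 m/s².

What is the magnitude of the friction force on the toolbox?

Perpendicular to the surface, N = m g cos θ = 44·9.81·cos 21° = 403 N.
Along the slope the weight component is m g sin θ = 154.7 N; friction must supply exactly this, acting up-slope.
Static friction can supply at most μ_s N = 100.7 N.
Since |154.7| > 100.7 N, static friction cannot hold it; the toolbox slides down the incline and kinetic friction applies: f = μ_k N = 0.18 × 403 = 72.5 N.

f ≈ 72.5 N (up the incline)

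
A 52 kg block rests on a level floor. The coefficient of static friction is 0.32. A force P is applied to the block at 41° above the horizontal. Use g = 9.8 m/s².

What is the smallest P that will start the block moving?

P ≈ 169 N

N = m g − P sin α (the pull lifts the block).
At impending slip, P cos α = μ_s N = μ_s (m g − P sin α).
Solving: P (cos α + μ_s sin α) = μ_s m g → P = 0.32×510/(cos 41° + 0.32 sin 41°) = 163/0.9646 = 169 N.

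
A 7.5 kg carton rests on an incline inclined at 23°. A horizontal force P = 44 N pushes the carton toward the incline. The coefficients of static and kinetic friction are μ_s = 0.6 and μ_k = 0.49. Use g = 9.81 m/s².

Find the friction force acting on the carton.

f ≈ 11.8 N (down the incline)

Normal direction: N = m g cos θ + P sin θ = 84.92 N.
Along the incline, the net driving force (taking up-slope positive) is P cos θ − m g sin θ = 40.5 − 28.75 = 11.75 N, so equilibrium requires friction f = -11.75 N (down-slope).
The limit of static friction is μ_s N = 50.95 N.
|f_req| = 11.75 ≤ 50.95 N → the carton is in equilibrium; friction equals the required value.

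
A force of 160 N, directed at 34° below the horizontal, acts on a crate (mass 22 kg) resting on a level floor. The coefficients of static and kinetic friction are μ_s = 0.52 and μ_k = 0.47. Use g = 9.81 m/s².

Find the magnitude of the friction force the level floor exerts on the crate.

The vertical component of P adds to the normal force: N = m g + P sin α = 215.8 + 89.47 = 305.3 N.
The horizontal driving force is P cos α = 132.6 N, so equilibrium needs friction f = 132.6 N.
The static-friction limit is μ_s N = 158.8 N.
Since 132.6 N does not exceed the limit, the crate stays at rest and f = 133 N.

f ≈ 133 N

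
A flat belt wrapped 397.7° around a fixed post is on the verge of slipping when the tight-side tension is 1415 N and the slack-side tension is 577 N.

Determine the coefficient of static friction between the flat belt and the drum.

T₂/T₁ = e^{μβ} → μ = ln(T₂/T₁)/β.
β = 397.7° = 6.941 rad.
μ = ln(1415/577)/6.941 = ln(2.452)/6.941 = 0.129.

μ ≈ 0.129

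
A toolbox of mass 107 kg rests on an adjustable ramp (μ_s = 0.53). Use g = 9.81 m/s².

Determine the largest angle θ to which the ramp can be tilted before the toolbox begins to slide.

At the slip threshold, m g sin θ = μ_s · m g cos θ, so tan θ = μ_s.
θ_max = arctan(0.53) = 27.9°.

θ_max ≈ 27.9°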